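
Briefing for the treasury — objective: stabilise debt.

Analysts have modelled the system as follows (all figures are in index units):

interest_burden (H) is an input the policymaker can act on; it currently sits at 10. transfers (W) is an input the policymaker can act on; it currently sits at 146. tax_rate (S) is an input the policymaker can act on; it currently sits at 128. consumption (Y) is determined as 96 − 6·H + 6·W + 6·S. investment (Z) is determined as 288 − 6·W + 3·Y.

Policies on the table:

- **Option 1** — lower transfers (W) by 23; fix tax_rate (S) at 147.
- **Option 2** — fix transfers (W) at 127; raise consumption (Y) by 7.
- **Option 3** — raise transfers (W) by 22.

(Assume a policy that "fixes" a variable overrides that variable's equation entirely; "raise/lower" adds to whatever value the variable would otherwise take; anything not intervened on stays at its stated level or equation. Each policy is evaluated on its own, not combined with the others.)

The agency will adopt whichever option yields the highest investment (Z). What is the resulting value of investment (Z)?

4716

Option 1 (W − 23, S := 147):
  H = 10
  W = 146 − 23 = 123
  S = 147
  Y = 96 − 6·10 + 6·123 + 6·147 = 1656
  Z = 288 − 6·123 + 3·1656 = 4518
Option 2 (W := 127, Y + 7):
  H = 10
  W = 127
  S = 128
  Y = 96 − 6·10 + 6·127 + 6·128 (+7 from intervention) = 1573
  Z = 288 − 6·127 + 3·1573 = 4245
Option 3 (W + 22):
  H = 10
  W = 146 + 22 = 168
  S = 128
  Y = 96 − 6·10 + 6·168 + 6·128 = 1812
  Z = 288 − 6·168 + 3·1812 = 4716
Comparing — Option 1: Z=4518, Option 2: Z=4245, Option 3: Z=4716. Highest is 4716 (Option 3).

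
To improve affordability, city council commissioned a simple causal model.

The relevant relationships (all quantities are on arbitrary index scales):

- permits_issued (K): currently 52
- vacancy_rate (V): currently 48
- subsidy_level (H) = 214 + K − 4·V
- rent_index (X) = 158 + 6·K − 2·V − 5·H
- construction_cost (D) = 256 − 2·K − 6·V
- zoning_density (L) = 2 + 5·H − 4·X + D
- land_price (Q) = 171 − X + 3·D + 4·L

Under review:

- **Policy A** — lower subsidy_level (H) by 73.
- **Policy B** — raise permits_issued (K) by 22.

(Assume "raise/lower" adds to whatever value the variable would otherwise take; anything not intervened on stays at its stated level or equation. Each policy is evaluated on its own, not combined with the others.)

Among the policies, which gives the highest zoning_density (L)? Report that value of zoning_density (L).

198

Policy A (H − 73):
  K = 52
  V = 48
  H = 214 + 52 − 4·48 (−73 from intervention) = 1
  X = 158 + 6·52 − 2·48 − 5·1 = 369
  D = 256 − 2·52 − 6·48 = -136
  L = 2 + 5·1 − 4·369 + (-136) = -1605
Policy B (K + 22):
  K = 52 + 22 = 74
  V = 48
  H = 214 + 74 − 4·48 = 96
  X = 158 + 6·74 − 2·48 − 5·96 = 26
  D = 256 − 2·74 − 6·48 = -180
  L = 2 + 5·96 − 4·26 + (-180) = 198
Comparing — Policy A: L=-1605, Policy B: L=198. Highest is 198 (Policy B).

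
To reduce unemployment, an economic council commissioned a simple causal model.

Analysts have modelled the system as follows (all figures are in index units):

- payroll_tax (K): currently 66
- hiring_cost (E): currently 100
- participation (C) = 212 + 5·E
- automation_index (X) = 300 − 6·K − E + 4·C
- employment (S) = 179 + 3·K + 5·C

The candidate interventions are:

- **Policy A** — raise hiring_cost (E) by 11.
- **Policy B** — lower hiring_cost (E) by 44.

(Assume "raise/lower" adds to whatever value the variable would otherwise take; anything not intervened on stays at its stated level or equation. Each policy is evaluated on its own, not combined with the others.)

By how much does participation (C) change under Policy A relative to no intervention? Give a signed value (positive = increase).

Baseline:
  E = 100
  C = 212 + 5·100 = 712
Policy A (E + 11):
  E = 100 + 11 = 111
  C = 212 + 5·111 = 767
Change in C: 767 − 712 = 55

55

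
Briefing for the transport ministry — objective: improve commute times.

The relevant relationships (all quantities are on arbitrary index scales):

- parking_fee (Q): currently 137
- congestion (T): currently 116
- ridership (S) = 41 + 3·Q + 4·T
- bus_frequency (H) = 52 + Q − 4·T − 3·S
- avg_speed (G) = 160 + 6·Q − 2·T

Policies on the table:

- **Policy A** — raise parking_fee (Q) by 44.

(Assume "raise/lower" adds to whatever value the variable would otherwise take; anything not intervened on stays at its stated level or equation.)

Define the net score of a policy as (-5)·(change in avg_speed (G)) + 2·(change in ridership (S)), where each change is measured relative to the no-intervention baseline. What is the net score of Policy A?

-1056

Baseline:
  Q = 137
  T = 116
  S = 41 + 3·137 + 4·116 = 916
  G = 160 + 6·137 − 2·116 = 750
Policy A (Q + 44):
  Q = 137 + 44 = 181
  T = 116
  S = 41 + 3·181 + 4·116 = 1048
  G = 160 + 6·181 − 2·116 = 1014
ΔG = 1014 − 750 = 264; ΔS = 1048 − 916 = 132
Score = (-5)·264 + 2·132 = -1056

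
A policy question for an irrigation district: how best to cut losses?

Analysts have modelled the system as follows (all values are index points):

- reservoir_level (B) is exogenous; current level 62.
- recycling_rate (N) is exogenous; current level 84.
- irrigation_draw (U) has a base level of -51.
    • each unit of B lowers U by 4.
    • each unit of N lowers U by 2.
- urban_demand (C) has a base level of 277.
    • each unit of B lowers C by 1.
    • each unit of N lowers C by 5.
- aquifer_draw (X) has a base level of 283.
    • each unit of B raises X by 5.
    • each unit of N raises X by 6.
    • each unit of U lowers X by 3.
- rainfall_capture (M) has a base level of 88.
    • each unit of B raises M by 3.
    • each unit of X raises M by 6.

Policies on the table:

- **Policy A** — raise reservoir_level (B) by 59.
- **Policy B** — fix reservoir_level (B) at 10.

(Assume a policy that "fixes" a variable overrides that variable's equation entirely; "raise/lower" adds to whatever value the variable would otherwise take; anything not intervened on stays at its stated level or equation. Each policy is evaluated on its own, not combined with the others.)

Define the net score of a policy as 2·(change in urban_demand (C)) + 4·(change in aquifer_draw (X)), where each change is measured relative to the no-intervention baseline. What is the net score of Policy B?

-3432

Baseline:
  B = 62
  N = 84
  U = -51 − 4·62 − 2·84 = -467
  C = 277 − 62 − 5·84 = -205
  X = 283 + 5·62 + 6·84 − 3·(-467) = 2498
Policy B (B := 10):
  B = 10
  N = 84
  U = -51 − 4·10 − 2·84 = -259
  C = 277 − 10 − 5·84 = -153
  X = 283 + 5·10 + 6·84 − 3·(-259) = 1614
ΔC = -153 − (-205) = 52; ΔX = 1614 − 2498 = -884
Score = 2·52 + 4·(-884) = -3432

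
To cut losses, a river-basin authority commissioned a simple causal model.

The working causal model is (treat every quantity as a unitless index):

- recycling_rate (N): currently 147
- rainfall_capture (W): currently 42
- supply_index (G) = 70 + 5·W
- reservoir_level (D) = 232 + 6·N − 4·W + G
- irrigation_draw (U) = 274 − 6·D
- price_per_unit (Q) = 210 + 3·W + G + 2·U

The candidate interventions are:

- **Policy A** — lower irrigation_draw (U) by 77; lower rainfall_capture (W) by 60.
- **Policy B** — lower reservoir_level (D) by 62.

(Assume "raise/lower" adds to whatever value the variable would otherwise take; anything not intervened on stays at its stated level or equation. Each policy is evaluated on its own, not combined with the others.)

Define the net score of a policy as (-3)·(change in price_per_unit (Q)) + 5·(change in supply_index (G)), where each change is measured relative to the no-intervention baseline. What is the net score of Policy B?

Baseline:
  N = 147
  W = 42
  G = 70 + 5·42 = 280
  D = 232 + 6·147 − 4·42 + 280 = 1226
  U = 274 − 6·1226 = -7082
  Q = 210 + 3·42 + 280 + 2·(-7082) = -13548
Policy B (D − 62):
  N = 147
  W = 42
  G = 70 + 5·42 = 280
  D = 232 + 6·147 − 4·42 + 280 (−62 from intervention) = 1164
  U = 274 − 6·1164 = -6710
  Q = 210 + 3·42 + 280 + 2·(-6710) = -12804
ΔQ = -12804 − (-13548) = 744; ΔG = 280 − 280 = 0
Score = (-3)·744 + 5·0 = -2232

-2232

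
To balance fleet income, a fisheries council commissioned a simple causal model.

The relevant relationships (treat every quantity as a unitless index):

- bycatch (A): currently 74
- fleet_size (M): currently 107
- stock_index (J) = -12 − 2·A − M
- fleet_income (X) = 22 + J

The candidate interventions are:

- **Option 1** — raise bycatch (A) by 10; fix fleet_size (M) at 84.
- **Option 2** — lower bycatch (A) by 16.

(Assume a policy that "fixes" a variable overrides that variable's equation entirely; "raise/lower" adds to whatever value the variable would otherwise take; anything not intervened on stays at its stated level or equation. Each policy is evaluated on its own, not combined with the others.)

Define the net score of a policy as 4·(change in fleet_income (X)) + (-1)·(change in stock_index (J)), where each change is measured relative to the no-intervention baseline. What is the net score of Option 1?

9

Baseline:
  A = 74
  M = 107
  J = -12 − 2·74 − 107 = -267
  X = 22 + (-267) = -245
Option 1 (A + 10, M := 84):
  A = 74 + 10 = 84
  M = 84
  J = -12 − 2·84 − 84 = -264
  X = 22 + (-264) = -242
ΔX = -242 − (-245) = 3; ΔJ = -264 − (-267) = 3
Score = 4·3 + (-1)·3 = 9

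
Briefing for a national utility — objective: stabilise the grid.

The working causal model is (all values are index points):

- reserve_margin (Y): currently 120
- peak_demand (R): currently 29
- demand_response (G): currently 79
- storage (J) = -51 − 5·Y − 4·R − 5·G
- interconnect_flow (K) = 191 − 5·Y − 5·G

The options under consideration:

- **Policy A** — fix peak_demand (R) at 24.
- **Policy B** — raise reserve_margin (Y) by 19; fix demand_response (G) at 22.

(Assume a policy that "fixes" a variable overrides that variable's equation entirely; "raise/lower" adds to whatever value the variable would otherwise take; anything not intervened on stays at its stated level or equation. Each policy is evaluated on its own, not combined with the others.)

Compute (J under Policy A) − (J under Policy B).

-170

Policy A (R := 24):
  Y = 120
  R = 24
  G = 79
  J = -51 − 5·120 − 4·24 − 5·79 = -1142
Policy B (Y + 19, G := 22):
  Y = 120 + 19 = 139
  R = 29
  G = 22
  J = -51 − 5·139 − 4·29 − 5·22 = -972
J: -1142 − (-972) = -170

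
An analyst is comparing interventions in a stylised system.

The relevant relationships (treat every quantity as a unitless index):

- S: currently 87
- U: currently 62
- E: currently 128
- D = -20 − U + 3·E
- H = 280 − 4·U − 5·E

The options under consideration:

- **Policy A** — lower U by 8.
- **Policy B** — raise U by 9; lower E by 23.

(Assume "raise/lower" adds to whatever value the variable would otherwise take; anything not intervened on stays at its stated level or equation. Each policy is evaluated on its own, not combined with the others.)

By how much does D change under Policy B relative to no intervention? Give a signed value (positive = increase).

-78

Baseline:
  U = 62
  E = 128
  D = -20 − 62 + 3·128 = 302
Policy B (U + 9, E − 23):
  U = 62 + 9 = 71
  E = 128 − 23 = 105
  D = -20 − 71 + 3·105 = 224
Change in D: 224 − 302 = -78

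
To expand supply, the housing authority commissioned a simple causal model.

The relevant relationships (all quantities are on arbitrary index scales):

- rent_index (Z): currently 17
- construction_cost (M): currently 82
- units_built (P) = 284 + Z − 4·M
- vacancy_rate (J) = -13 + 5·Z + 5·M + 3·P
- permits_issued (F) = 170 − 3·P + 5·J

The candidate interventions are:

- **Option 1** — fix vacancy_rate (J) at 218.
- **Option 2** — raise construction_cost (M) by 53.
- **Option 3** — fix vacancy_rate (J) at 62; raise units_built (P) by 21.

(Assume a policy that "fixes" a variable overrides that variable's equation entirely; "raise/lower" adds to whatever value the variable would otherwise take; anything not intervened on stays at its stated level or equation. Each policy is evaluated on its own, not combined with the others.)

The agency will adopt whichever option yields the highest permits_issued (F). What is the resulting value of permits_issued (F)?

Option 1 (J := 218):
  Z = 17
  M = 82
  P = 284 + 17 − 4·82 = -27
  J = 218
  F = 170 − 3·(-27) + 5·218 = 1341
Option 2 (M + 53):
  Z = 17
  M = 82 + 53 = 135
  P = 284 + 17 − 4·135 = -239
  J = -13 + 5·17 + 5·135 + 3·(-239) = 30
  F = 170 − 3·(-239) + 5·30 = 1037
Option 3 (J := 62, P + 21):
  Z = 17
  M = 82
  P = 284 + 17 − 4·82 (+21 from intervention) = -6
  J = 62
  F = 170 − 3·(-6) + 5·62 = 498
Comparing — Option 1: F=1341, Option 2: F=1037, Option 3: F=498. Highest is 1341 (Option 1).

1341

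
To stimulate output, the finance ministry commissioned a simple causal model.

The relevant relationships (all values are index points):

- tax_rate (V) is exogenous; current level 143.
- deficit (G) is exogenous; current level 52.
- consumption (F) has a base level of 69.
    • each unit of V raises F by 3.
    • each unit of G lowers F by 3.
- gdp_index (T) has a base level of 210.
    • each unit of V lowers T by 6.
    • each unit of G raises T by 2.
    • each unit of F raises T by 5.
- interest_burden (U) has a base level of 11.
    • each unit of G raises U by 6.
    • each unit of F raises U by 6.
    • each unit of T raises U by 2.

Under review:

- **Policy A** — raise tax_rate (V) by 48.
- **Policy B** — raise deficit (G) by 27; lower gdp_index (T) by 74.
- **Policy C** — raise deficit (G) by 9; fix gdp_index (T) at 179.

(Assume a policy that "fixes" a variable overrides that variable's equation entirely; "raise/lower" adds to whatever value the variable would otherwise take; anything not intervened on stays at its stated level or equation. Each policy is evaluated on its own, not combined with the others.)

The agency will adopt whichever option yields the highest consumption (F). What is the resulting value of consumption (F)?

486

Policy A (V + 48):
  V = 143 + 48 = 191
  G = 52
  F = 69 + 3·191 − 3·52 = 486
Policy B (G + 27, T − 74):
  V = 143
  G = 52 + 27 = 79
  F = 69 + 3·143 − 3·79 = 261
Policy C (G + 9, T := 179):
  V = 143
  G = 52 + 9 = 61
  F = 69 + 3·143 − 3·61 = 315
Comparing — Policy A: F=486, Policy B: F=261, Policy C: F=315. Highest is 486 (Policy A).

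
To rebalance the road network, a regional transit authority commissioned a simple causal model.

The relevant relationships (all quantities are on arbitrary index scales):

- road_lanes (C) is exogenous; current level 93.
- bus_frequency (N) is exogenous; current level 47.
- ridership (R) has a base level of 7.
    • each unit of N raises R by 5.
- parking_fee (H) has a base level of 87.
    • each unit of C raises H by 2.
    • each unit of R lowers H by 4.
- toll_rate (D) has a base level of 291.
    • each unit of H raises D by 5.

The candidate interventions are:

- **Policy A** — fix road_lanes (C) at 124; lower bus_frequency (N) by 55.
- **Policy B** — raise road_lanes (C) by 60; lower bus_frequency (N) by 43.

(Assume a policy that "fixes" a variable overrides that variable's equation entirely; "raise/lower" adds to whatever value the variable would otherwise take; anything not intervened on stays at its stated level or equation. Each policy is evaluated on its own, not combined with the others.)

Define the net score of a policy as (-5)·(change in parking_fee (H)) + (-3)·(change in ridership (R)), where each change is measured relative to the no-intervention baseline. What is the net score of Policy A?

Baseline:
  C = 93
  N = 47
  R = 7 + 5·47 = 242
  H = 87 + 2·93 − 4·242 = -695
Policy A (C := 124, N − 55):
  C = 124
  N = 47 − 55 = -8
  R = 7 + 5·(-8) = -33
  H = 87 + 2·124 − 4·(-33) = 467
ΔH = 467 − (-695) = 1162; ΔR = -33 − 242 = -275
Score = (-5)·1162 + (-3)·(-275) = -4985

-4985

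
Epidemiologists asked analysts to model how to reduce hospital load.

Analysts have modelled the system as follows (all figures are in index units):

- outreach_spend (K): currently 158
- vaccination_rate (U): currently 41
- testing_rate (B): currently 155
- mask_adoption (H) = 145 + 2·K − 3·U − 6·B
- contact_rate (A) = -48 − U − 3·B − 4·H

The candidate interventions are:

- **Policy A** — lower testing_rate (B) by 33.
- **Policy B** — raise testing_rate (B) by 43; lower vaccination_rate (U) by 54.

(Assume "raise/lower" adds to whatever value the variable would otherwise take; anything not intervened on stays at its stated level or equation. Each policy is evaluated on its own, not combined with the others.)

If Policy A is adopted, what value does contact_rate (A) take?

Policy A (B − 33):
  K = 158
  U = 41
  B = 155 − 33 = 122
  H = 145 + 2·158 − 3·41 − 6·122 = -394
  A = -48 − 41 − 3·122 − 4·(-394) = 1121

1121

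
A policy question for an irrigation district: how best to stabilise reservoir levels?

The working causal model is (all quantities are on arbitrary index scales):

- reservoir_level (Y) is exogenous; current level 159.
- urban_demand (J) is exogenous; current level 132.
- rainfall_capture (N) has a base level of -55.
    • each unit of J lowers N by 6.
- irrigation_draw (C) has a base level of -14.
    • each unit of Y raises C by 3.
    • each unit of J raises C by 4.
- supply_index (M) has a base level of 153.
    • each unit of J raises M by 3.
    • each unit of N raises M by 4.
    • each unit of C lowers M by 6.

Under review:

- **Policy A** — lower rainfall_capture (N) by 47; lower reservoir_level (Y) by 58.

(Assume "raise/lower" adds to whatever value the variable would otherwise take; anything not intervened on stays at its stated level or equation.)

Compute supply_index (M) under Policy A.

Policy A (N − 47, Y − 58):
  Y = 159 − 58 = 101
  J = 132
  N = -55 − 6·132 (−47 from intervention) = -894
  C = -14 + 3·101 + 4·132 = 817
  M = 153 + 3·132 + 4·(-894) − 6·817 = -7929

-7929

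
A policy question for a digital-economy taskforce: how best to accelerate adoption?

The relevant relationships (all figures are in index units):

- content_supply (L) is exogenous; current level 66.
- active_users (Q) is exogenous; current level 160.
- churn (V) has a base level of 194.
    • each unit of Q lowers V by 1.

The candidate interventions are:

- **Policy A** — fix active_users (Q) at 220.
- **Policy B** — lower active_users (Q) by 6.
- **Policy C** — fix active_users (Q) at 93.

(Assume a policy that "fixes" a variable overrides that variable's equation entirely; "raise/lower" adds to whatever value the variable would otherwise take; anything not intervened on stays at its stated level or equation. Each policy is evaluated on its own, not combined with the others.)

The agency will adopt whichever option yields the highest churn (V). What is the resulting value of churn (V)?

101

Policy A (Q := 220):
  Q = 220
  V = 194 − 220 = -26
Policy B (Q − 6):
  Q = 160 − 6 = 154
  V = 194 − 154 = 40
Policy C (Q := 93):
  Q = 93
  V = 194 − 93 = 101
Comparing — Policy A: V=-26, Policy B: V=40, Policy C: V=101. Highest is 101 (Policy C).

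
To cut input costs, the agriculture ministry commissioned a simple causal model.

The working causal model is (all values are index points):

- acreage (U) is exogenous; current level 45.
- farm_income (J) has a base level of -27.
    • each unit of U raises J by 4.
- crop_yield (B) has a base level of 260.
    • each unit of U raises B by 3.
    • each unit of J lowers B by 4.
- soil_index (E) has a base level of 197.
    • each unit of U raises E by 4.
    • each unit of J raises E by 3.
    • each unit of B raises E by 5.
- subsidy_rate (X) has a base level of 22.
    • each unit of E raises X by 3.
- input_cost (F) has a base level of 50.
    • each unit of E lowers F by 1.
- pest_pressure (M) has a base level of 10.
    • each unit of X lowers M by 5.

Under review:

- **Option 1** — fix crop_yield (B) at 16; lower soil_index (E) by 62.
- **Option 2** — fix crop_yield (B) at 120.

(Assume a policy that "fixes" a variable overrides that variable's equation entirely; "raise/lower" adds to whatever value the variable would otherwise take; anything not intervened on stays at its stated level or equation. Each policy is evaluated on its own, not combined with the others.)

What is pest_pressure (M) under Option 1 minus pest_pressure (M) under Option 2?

8730

Option 1 (B := 16, E − 62):
  U = 45
  J = -27 + 4·45 = 153
  B = 16
  E = 197 + 4·45 + 3·153 + 5·16 (−62 from intervention) = 854
  X = 22 + 3·854 = 2584
  M = 10 − 5·2584 = -12910
Option 2 (B := 120):
  U = 45
  J = -27 + 4·45 = 153
  B = 120
  E = 197 + 4·45 + 3·153 + 5·120 = 1436
  X = 22 + 3·1436 = 4330
  M = 10 − 5·4330 = -21640
M: -12910 − (-21640) = 8730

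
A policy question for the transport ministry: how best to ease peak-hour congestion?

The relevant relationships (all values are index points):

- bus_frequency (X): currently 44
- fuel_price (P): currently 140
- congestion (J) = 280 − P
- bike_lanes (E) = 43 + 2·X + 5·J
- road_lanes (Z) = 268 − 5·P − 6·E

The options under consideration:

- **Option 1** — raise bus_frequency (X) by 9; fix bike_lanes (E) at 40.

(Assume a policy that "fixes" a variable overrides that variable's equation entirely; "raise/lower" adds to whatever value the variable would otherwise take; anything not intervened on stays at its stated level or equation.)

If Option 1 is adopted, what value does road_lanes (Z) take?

-672

Option 1 (X + 9, E := 40):
  X = 44 + 9 = 53
  P = 140
  J = 280 − 140 = 140
  E = 40
  Z = 268 − 5·140 − 6·40 = -672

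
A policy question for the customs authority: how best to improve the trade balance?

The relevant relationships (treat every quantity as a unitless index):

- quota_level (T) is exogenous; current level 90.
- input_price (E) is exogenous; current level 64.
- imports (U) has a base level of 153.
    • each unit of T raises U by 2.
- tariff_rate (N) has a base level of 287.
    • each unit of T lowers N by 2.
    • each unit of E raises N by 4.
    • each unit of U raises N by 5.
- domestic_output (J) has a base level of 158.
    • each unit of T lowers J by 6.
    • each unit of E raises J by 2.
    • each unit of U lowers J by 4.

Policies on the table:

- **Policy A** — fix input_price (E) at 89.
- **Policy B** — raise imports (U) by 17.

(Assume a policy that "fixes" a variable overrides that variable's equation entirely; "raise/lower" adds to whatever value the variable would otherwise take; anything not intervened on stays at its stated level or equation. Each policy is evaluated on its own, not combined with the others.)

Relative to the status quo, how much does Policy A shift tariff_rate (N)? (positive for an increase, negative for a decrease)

Baseline:
  T = 90
  E = 64
  U = 153 + 2·90 = 333
  N = 287 − 2·90 + 4·64 + 5·333 = 2028
Policy A (E := 89):
  T = 90
  E = 89
  U = 153 + 2·90 = 333
  N = 287 − 2·90 + 4·89 + 5·333 = 2128
Change in N: 2128 − 2028 = 100

100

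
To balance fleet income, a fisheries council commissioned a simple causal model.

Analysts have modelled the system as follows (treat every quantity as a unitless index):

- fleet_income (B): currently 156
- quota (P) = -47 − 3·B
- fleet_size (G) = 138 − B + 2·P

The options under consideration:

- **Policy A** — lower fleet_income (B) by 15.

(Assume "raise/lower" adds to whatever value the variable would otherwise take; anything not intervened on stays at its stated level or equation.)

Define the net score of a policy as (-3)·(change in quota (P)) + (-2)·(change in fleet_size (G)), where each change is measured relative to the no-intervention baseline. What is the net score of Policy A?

-345

Baseline:
  B = 156
  P = -47 − 3·156 = -515
  G = 138 − 156 + 2·(-515) = -1048
Policy A (B − 15):
  B = 156 − 15 = 141
  P = -47 − 3·141 = -470
  G = 138 − 141 + 2·(-470) = -943
ΔP = -470 − (-515) = 45; ΔG = -943 − (-1048) = 105
Score = (-3)·45 + (-2)·105 = -345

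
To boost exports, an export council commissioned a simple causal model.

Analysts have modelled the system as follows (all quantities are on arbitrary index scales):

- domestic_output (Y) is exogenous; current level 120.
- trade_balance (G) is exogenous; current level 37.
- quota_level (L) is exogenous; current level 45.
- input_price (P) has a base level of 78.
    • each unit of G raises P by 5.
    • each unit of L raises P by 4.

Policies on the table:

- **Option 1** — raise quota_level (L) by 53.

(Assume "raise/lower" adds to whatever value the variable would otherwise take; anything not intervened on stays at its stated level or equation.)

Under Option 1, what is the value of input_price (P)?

Option 1 (L + 53):
  G = 37
  L = 45 + 53 = 98
  P = 78 + 5·37 + 4·98 = 655

655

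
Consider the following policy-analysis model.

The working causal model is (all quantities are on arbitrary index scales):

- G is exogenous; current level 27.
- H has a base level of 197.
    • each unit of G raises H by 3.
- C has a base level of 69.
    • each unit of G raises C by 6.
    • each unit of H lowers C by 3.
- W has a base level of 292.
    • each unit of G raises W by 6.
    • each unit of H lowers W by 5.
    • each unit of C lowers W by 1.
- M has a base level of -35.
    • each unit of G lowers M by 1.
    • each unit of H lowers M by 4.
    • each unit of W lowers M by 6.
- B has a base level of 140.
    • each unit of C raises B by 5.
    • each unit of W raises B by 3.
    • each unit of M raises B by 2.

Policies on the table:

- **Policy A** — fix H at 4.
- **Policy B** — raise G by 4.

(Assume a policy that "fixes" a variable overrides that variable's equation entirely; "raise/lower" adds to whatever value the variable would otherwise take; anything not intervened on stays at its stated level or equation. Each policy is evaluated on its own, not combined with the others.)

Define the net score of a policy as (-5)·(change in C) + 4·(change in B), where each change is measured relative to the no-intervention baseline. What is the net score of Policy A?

Baseline:
  G = 27
  H = 197 + 3·27 = 278
  C = 69 + 6·27 − 3·278 = -603
  W = 292 + 6·27 − 5·278 − (-603) = -333
  M = -35 − 27 − 4·278 − 6·(-333) = 824
  B = 140 + 5·(-603) + 3·(-333) + 2·824 = -2226
Policy A (H := 4):
  G = 27
  H = 4
  C = 69 + 6·27 − 3·4 = 219
  W = 292 + 6·27 − 5·4 − 219 = 215
  M = -35 − 27 − 4·4 − 6·215 = -1368
  B = 140 + 5·219 + 3·215 + 2·(-1368) = -856
ΔC = 219 − (-603) = 822; ΔB = -856 − (-2226) = 1370
Score = (-5)·822 + 4·1370 = 1370

1370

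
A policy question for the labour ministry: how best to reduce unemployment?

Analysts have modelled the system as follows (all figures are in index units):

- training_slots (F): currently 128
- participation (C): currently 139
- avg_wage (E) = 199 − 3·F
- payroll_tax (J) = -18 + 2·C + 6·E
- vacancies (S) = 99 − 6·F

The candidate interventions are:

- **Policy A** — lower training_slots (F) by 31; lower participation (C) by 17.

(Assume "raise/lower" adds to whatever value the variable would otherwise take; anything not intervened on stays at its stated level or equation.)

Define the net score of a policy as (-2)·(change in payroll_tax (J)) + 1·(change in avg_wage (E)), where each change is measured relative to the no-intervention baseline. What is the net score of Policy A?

-955

Baseline:
  F = 128
  C = 139
  E = 199 − 3·128 = -185
  J = -18 + 2·139 + 6·(-185) = -850
Policy A (F − 31, C − 17):
  F = 128 − 31 = 97
  C = 139 − 17 = 122
  E = 199 − 3·97 = -92
  J = -18 + 2·122 + 6·(-92) = -326
ΔJ = -326 − (-850) = 524; ΔE = -92 − (-185) = 93
Score = (-2)·524 + 1·93 = -955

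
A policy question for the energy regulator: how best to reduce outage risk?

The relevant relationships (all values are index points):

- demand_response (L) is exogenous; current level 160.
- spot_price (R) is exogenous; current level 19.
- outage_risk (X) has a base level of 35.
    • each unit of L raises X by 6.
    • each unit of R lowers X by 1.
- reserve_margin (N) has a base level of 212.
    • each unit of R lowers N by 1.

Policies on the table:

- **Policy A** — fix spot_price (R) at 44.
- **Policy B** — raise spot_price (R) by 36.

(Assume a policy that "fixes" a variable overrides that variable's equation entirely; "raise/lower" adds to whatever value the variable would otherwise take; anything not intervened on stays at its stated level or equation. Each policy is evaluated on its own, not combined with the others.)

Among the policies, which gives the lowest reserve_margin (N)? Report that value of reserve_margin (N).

Policy A (R := 44):
  R = 44
  N = 212 − 44 = 168
Policy B (R + 36):
  R = 19 + 36 = 55
  N = 212 − 55 = 157
Comparing — Policy A: N=168, Policy B: N=157. Lowest is 157 (Policy B).

157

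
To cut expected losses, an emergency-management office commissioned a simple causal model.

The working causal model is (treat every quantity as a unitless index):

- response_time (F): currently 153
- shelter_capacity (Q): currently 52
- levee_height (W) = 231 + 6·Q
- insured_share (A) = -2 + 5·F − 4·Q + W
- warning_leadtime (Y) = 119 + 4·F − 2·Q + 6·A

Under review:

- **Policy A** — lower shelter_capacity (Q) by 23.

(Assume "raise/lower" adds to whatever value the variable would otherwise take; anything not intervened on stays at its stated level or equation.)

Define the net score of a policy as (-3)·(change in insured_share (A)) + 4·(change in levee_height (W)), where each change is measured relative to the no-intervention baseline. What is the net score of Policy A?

Baseline:
  F = 153
  Q = 52
  W = 231 + 6·52 = 543
  A = -2 + 5·153 − 4·52 + 543 = 1098
Policy A (Q − 23):
  F = 153
  Q = 52 − 23 = 29
  W = 231 + 6·29 = 405
  A = -2 + 5·153 − 4·29 + 405 = 1052
ΔA = 1052 − 1098 = -46; ΔW = 405 − 543 = -138
Score = (-3)·(-46) + 4·(-138) = -414

-414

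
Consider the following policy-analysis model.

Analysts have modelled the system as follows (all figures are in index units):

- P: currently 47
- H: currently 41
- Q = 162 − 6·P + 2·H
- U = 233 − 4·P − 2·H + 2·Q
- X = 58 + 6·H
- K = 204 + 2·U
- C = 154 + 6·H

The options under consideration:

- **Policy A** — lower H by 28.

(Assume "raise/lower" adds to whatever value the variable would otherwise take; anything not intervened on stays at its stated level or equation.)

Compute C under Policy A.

Policy A (H − 28):
  H = 41 − 28 = 13
  C = 154 + 6·13 = 232

232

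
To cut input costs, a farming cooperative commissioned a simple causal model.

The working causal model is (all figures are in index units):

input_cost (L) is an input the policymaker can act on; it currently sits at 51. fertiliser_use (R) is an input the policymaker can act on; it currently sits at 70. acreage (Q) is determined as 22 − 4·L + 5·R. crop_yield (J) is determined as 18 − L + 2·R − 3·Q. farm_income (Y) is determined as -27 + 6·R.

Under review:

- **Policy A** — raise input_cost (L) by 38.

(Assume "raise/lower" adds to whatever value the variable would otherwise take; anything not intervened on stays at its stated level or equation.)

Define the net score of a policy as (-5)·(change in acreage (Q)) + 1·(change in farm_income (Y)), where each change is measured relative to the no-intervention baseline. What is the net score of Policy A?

760

Baseline:
  L = 51
  R = 70
  Q = 22 − 4·51 + 5·70 = 168
  Y = -27 + 6·70 = 393
Policy A (L + 38):
  L = 51 + 38 = 89
  R = 70
  Q = 22 − 4·89 + 5·70 = 16
  Y = -27 + 6·70 = 393
ΔQ = 16 − 168 = -152; ΔY = 393 − 393 = 0
Score = (-5)·(-152) + 1·0 = 760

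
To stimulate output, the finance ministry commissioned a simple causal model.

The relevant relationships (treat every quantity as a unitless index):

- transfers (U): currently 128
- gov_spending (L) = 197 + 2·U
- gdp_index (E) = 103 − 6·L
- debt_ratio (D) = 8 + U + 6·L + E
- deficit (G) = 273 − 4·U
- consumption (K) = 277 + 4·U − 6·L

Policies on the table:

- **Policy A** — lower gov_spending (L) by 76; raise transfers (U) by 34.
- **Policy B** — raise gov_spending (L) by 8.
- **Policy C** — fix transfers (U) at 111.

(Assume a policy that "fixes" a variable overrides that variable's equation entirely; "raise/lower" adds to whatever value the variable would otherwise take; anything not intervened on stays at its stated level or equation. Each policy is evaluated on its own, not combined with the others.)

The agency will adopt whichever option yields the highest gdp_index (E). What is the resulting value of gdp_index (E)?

Policy A (L − 76, U + 34):
  U = 128 + 34 = 162
  L = 197 + 2·162 (−76 from intervention) = 445
  E = 103 − 6·445 = -2567
Policy B (L + 8):
  U = 128
  L = 197 + 2·128 (+8 from intervention) = 461
  E = 103 − 6·461 = -2663
Policy C (U := 111):
  U = 111
  L = 197 + 2·111 = 419
  E = 103 − 6·419 = -2411
Comparing — Policy A: E=-2567, Policy B: E=-2663, Policy C: E=-2411. Highest is -2411 (Policy C).

-2411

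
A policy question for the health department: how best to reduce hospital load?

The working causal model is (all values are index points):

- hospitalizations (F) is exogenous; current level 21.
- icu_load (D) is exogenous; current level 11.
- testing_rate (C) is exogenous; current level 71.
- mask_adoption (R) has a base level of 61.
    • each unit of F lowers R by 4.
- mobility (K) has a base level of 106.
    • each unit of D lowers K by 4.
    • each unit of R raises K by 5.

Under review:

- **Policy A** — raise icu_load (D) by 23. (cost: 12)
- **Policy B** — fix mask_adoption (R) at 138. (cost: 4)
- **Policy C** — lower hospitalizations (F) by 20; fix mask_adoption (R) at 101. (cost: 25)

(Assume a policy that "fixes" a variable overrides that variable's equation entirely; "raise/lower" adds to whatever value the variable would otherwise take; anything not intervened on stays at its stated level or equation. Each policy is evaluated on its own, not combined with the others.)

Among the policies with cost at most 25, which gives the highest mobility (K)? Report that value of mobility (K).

Policy A (D + 23):
  F = 21
  D = 11 + 23 = 34
  R = 61 − 4·21 = -23
  K = 106 − 4·34 + 5·(-23) = -145
Policy B (R := 138):
  F = 21
  D = 11
  R = 138
  K = 106 − 4·11 + 5·138 = 752
Policy C (F − 20, R := 101):
  F = 21 − 20 = 1
  D = 11
  R = 101
  K = 106 − 4·11 + 5·101 = 567
Comparing — Policy A: K=-145, Policy B: K=752, Policy C: K=567. Highest is 752 (Policy B).

752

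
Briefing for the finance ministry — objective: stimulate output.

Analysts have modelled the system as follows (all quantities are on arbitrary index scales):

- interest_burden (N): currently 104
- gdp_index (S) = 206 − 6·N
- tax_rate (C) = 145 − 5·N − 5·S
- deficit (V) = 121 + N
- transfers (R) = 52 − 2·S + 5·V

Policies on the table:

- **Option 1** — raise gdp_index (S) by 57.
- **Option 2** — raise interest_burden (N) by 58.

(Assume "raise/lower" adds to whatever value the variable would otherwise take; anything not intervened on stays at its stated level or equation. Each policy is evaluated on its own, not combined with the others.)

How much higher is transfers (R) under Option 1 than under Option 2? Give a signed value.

Option 1 (S + 57):
  N = 104
  S = 206 − 6·104 (+57 from intervention) = -361
  V = 121 + 104 = 225
  R = 52 − 2·(-361) + 5·225 = 1899
Option 2 (N + 58):
  N = 104 + 58 = 162
  S = 206 − 6·162 = -766
  V = 121 + 162 = 283
  R = 52 − 2·(-766) + 5·283 = 2999
R: 1899 − 2999 = -1100

-1100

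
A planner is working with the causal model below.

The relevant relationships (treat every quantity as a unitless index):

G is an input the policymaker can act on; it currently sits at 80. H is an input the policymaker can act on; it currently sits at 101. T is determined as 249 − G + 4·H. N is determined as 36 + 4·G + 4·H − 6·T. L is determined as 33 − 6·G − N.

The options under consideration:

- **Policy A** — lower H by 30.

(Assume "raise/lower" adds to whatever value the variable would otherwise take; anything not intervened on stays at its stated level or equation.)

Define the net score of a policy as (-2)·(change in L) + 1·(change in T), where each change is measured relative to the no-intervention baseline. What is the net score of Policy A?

1080

Baseline:
  G = 80
  H = 101
  T = 249 − 80 + 4·101 = 573
  N = 36 + 4·80 + 4·101 − 6·573 = -2678
  L = 33 − 6·80 − (-2678) = 2231
Policy A (H − 30):
  G = 80
  H = 101 − 30 = 71
  T = 249 − 80 + 4·71 = 453
  N = 36 + 4·80 + 4·71 − 6·453 = -2078
  L = 33 − 6·80 − (-2078) = 1631
ΔL = 1631 − 2231 = -600; ΔT = 453 − 573 = -120
Score = (-2)·(-600) + 1·(-120) = 1080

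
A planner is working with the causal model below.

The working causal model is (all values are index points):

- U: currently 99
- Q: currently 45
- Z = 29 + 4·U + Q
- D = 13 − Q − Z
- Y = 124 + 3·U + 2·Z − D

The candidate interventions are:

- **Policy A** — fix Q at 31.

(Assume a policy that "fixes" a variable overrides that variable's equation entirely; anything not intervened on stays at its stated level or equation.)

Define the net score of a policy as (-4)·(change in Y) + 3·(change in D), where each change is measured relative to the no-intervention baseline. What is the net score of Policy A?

Baseline:
  U = 99
  Q = 45
  Z = 29 + 4·99 + 45 = 470
  D = 13 − 45 − 470 = -502
  Y = 124 + 3·99 + 2·470 − (-502) = 1863
Policy A (Q := 31):
  U = 99
  Q = 31
  Z = 29 + 4·99 + 31 = 456
  D = 13 − 31 − 456 = -474
  Y = 124 + 3·99 + 2·456 − (-474) = 1807
ΔY = 1807 − 1863 = -56; ΔD = -474 − (-502) = 28
Score = (-4)·(-56) + 3·28 = 308

308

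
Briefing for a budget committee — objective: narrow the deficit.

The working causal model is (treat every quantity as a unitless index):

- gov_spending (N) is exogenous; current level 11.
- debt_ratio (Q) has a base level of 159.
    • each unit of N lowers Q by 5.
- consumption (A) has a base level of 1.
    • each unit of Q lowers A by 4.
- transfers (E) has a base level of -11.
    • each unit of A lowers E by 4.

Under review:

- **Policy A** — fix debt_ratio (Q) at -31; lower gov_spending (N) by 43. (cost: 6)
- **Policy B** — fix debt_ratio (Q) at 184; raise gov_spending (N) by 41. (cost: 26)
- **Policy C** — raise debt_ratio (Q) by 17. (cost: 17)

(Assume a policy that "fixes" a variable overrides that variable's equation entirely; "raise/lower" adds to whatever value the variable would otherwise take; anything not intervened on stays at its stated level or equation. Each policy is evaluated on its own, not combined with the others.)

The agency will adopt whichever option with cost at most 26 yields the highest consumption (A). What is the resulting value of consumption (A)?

Policy A (Q := -31, N − 43):
  N = 11 − 43 = -32
  Q = -31
  A = 1 − 4·(-31) = 125
Policy B (Q := 184, N + 41):
  N = 11 + 41 = 52
  Q = 184
  A = 1 − 4·184 = -735
Policy C (Q + 17):
  N = 11
  Q = 159 − 5·11 (+17 from intervention) = 121
  A = 1 − 4·121 = -483
Comparing — Policy A: A=125, Policy B: A=-735, Policy C: A=-483. Highest is 125 (Policy A).

125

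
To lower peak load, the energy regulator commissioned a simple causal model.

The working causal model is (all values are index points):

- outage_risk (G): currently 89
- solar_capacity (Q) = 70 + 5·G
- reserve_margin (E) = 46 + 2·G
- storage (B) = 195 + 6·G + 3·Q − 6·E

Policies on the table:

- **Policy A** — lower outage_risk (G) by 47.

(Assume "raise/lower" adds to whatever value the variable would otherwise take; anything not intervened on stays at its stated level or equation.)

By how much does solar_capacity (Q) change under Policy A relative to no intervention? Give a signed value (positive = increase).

Baseline:
  G = 89
  Q = 70 + 5·89 = 515
Policy A (G − 47):
  G = 89 − 47 = 42
  Q = 70 + 5·42 = 280
Change in Q: 280 − 515 = -235

-235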